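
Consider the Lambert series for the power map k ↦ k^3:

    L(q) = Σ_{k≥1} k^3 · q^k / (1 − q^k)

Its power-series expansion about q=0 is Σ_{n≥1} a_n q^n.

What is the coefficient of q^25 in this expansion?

q^25  k|25↦f(k): 1:1 5:125 25:15625  a_25=15751

a_25 = 15751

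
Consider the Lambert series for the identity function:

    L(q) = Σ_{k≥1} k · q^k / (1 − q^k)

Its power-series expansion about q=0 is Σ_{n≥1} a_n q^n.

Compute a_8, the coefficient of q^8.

a_8 = 15

[q^8] f(8)=8,f(4)=4,f(2)=2,f(1)=1 ⇒ 15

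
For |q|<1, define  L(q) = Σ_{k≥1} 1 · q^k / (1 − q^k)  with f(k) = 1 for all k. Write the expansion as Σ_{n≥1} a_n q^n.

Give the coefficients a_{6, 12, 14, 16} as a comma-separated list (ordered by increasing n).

d|6:{1,2,3,6}  Σf=1+1+1+1=4
[q^12] f(1)=1,f(2)=1,f(3)=1,f(4)=1,f(6)=1,f(12)=1 ⇒ 6
n=14: 1·14 2·7 7·2 14·1  f→[1+1+1+1]=4
d|16:{1,2,4,8,16}  Σf=1+1+1+1+1=5

4, 6, 4, 5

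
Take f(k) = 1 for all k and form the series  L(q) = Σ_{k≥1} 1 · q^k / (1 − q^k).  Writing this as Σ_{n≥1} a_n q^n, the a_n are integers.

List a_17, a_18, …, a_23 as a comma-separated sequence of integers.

d|17:{1,17}  Σf=1+1=2
q^18  k|18↦f(k): 1:1 2:1 3:1 6:1 9:1 18:1  a_18=6
[q^19] f(1)=1,f(19)=1 ⇒ 2
n=20: 1·20 2·10 4·5 5·4 10·2 20·1  f→[1+1+1+1+1+1]=6
d|21:{21,7,3,1}  Σf=1+1+1+1=4
[q^22] f(1)=1,f(2)=1,f(11)=1,f(22)=1 ⇒ 4
[q^23] f(23)=1,f(1)=1 ⇒ 2

2, 6, 2, 6, 4, 4, 2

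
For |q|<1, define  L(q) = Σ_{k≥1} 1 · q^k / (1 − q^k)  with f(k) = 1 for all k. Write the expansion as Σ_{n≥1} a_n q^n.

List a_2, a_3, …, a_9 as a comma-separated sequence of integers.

2, 2, 3, 2, 4, 2, 4, 3

[q^2] f(2)=1,f(1)=1 ⇒ 2
d|3:{1,3}  Σf=1+1=2
q^4  k|4↦f(k): 4:1 2:1 1:1  a_4=3
n=5: 1·5 5·1  f→[1+1]=2
q^6  k|6↦f(k): 1:1 2:1 3:1 6:1  a_6=4
q^7  k|7↦f(k): 7:1 1:1  a_7=2
n=8: 1·8 2·4 4·2 8·1  f→[1+1+1+1]=4
[q^9] f(9)=1,f(3)=1,f(1)=1 ⇒ 3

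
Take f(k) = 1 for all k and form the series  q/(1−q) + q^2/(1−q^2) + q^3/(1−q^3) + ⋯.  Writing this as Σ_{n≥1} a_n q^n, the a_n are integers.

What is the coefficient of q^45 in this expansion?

a_45 = 6

n=45: 45·1 15·3 9·5 5·9 3·15 1·45  f→[1+1+1+1+1+1]=6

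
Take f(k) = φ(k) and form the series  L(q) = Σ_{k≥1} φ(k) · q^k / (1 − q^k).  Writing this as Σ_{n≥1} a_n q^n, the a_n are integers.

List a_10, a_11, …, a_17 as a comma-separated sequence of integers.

n=10: 10·1 5·2 2·5 1·10  φ→[4+4+1+1]=10
n=11: 11·1 1·11  φ→[10+1]=11
n=12: 1·12 2·6 3·4 4·3 6·2 12·1  φ→[1+1+2+2+2+4]=12
n=13: 13·1 1·13  φ→[12+1]=13
n=14: 14·1 7·2 2·7 1·14  φ→[6+6+1+1]=14
q^15  k|15↦φ(k): 15:8 5:4 3:2 1:1  a_15=15
q^16  k|16↦φ(k): 1:1 2:1 4:2 8:4 16:8  a_16=16
[q^17] φ(17)=16,φ(1)=1 ⇒ 17

10, 11, 12, 13, 14, 15, 16, 17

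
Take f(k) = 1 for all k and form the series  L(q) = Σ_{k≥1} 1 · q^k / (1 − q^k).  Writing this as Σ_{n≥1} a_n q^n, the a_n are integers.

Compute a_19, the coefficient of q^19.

d|19:{19,1}  Σf=1+1=2

a_19 = 2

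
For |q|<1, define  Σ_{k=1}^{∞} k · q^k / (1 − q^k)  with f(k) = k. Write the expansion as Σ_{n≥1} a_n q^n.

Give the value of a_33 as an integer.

a_33 = 48

[q^33] f(1)=1,f(3)=3,f(11)=11,f(33)=33 ⇒ 48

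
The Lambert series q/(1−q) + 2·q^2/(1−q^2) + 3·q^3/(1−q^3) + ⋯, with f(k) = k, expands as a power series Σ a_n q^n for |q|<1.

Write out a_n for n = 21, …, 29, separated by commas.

d|21:{21,7,3,1}  Σf=21+7+3+1=32
q^22  k|22↦f(k): 1:1 2:2 11:11 22:22  a_22=36
d|23:{23,1}  Σf=23+1=24
q^24  k|24↦f(k): 24:24 12:12 8:8 6:6 4:4 3:3 2:2 1:1  a_24=60
d|25:{25,5,1}  Σf=25+5+1=31
q^26  k|26↦f(k): 1:1 2:2 13:13 26:26  a_26=42
q^27  k|27↦f(k): 1:1 3:3 9:9 27:27  a_27=40
n=28: 28·1 14·2 7·4 4·7 2·14 1·28  f→[28+14+7+4+2+1]=56
d|29:{1,29}  Σf=1+29=30

32, 36, 24, 60, 31, 42, 40, 56, 30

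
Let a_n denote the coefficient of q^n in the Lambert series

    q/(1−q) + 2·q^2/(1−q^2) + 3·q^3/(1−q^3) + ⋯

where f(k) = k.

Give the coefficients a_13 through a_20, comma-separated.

14, 24, 24, 31, 18, 39, 20, 42

n=13: 13·1 1·13  f→[13+1]=14
n=14: 1·14 2·7 7·2 14·1  f→[1+2+7+14]=24
q^15  k|15↦f(k): 15:15 5:5 3:3 1:1  a_15=24
d|16:{16,8,4,2,1}  Σf=16+8+4+2+1=31
[q^17] f(1)=1,f(17)=17 ⇒ 18
[q^18] f(18)=18,f(9)=9,f(6)=6,f(3)=3,f(2)=2,f(1)=1 ⇒ 39
[q^19] f(1)=1,f(19)=19 ⇒ 20
q^20  k|20↦f(k): 1:1 2:2 4:4 5:5 10:10 20:20  a_20=42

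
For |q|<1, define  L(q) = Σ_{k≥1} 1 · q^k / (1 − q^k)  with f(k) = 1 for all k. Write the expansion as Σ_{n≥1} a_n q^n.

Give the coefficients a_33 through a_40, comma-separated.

4, 4, 4, 9, 2, 4, 4, 8

q^33  k|33↦f(k): 1:1 3:1 11:1 33:1  a_33=4
n=34: 1·34 2·17 17·2 34·1  f→[1+1+1+1]=4
d|35:{1,5,7,35}  Σf=1+1+1+1=4
n=36: 36·1 18·2 12·3 9·4 6·6 4·9 3·12 2·18 1·36  f→[1+1+1+1+1+1+1+1+1]=9
q^37  k|37↦f(k): 1:1 37:1  a_37=2
d|38:{38,19,2,1}  Σf=1+1+1+1=4
[q^39] f(39)=1,f(13)=1,f(3)=1,f(1)=1 ⇒ 4
[q^40] f(40)=1,f(20)=1,f(10)=1,f(8)=1,f(5)=1,f(4)=1,f(2)=1,f(1)=1 ⇒ 8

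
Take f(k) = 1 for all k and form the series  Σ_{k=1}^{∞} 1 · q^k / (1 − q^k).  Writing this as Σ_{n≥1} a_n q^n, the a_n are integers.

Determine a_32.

[q^32] f(32)=1,f(16)=1,f(8)=1,f(4)=1,f(2)=1,f(1)=1 ⇒ 6

a_32 = 6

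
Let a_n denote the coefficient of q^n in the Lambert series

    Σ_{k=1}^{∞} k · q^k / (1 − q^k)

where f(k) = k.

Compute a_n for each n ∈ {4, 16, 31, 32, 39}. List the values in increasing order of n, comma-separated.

q^4  k|4↦f(k): 1:1 2:2 4:4  a_4=7
d|16:{16,8,4,2,1}  Σf=16+8+4+2+1=31
n=31: 1·31 31·1  f→[1+31]=32
d|32:{1,2,4,8,16,32}  Σf=1+2+4+8+16+32=63
q^39  k|39↦f(k): 39:39 13:13 3:3 1:1  a_39=56

7, 31, 32, 63, 56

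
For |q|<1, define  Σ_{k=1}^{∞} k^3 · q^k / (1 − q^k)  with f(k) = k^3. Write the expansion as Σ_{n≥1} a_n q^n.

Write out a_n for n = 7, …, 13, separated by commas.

344, 585, 757, 1134, 1332, 2044, 2198

d|7:{1,7}  Σf=1+343=344
d|8:{1,2,4,8}  Σf=1+8+64+512=585
q^9  k|9↦f(k): 9:729 3:27 1:1  a_9=757
n=10: 1·10 2·5 5·2 10·1  f→[1+8+125+1000]=1134
n=11: 11·1 1·11  f→[1331+1]=1332
n=12: 1·12 2·6 3·4 4·3 6·2 12·1  f→[1+8+27+64+216+1728]=2044
[q^13] f(1)=1,f(13)=2197 ⇒ 2198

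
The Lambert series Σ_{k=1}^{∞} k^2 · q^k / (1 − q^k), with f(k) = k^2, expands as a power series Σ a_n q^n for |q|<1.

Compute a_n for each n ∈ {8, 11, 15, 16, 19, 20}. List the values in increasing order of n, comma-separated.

85, 122, 260, 341, 362, 546

n=8: 8·1 4·2 2·4 1·8  f→[64+16+4+1]=85
[q^11] f(1)=1,f(11)=121 ⇒ 122
q^15  k|15↦f(k): 1:1 3:9 5:25 15:225  a_15=260
q^16  k|16↦f(k): 1:1 2:4 4:16 8:64 16:256  a_16=341
q^19  k|19↦f(k): 19:361 1:1  a_19=362
[q^20] f(1)=1,f(2)=4,f(4)=16,f(5)=25,f(10)=100,f(20)=400 ⇒ 546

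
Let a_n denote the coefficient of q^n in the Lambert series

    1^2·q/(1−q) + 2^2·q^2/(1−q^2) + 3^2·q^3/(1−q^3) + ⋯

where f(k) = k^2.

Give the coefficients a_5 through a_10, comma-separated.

d|5:{1,5}  Σf=1+25=26
q^6  k|6↦f(k): 6:36 3:9 2:4 1:1  a_6=50
q^7  k|7↦f(k): 7:49 1:1  a_7=50
q^8  k|8↦f(k): 8:64 4:16 2:4 1:1  a_8=85
n=9: 9·1 3·3 1·9  f→[81+9+1]=91
d|10:{10,5,2,1}  Σf=100+25+4+1=130

26, 50, 50, 85, 91, 130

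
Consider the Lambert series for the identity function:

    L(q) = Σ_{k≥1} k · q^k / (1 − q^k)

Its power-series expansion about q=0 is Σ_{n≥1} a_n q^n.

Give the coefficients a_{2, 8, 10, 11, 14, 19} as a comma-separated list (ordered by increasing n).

3, 15, 18, 12, 24, 20

[q^2] f(2)=2,f(1)=1 ⇒ 3
n=8: 8·1 4·2 2·4 1·8  f→[8+4+2+1]=15
q^10  k|10↦f(k): 10:10 5:5 2:2 1:1  a_10=18
d|11:{1,11}  Σf=1+11=12
[q^14] f(14)=14,f(7)=7,f(2)=2,f(1)=1 ⇒ 24
d|19:{1,19}  Σf=1+19=20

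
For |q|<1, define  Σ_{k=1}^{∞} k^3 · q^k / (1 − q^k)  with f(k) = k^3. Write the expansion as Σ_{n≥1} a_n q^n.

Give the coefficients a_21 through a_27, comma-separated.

9632, 11988, 12168, 16380, 15751, 19782, 20440

[q^21] f(1)=1,f(3)=27,f(7)=343,f(21)=9261 ⇒ 9632
n=22: 22·1 11·2 2·11 1·22  f→[10648+1331+8+1]=11988
[q^23] f(1)=1,f(23)=12167 ⇒ 12168
d|24:{24,12,8,6,4,3,2,1}  Σf=13824+1728+512+216+64+27+8+1=16380
n=25: 1·25 5·5 25·1  f→[1+125+15625]=15751
q^26  k|26↦f(k): 26:17576 13:2197 2:8 1:1  a_26=19782
q^27  k|27↦f(k): 1:1 3:27 9:729 27:19683  a_27=20440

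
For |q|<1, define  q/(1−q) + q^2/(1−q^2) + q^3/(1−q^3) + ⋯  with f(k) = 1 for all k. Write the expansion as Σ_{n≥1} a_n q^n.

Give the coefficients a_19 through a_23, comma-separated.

[q^19] f(19)=1,f(1)=1 ⇒ 2
q^20  k|20↦f(k): 1:1 2:1 4:1 5:1 10:1 20:1  a_20=6
d|21:{21,7,3,1}  Σf=1+1+1+1=4
[q^22] f(22)=1,f(11)=1,f(2)=1,f(1)=1 ⇒ 4
[q^23] f(1)=1,f(23)=1 ⇒ 2

2, 6, 4, 4, 2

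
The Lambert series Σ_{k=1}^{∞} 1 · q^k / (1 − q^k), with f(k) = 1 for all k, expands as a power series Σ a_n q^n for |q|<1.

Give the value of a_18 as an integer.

a_18 = 6

q^18  k|18↦f(k): 1:1 2:1 3:1 6:1 9:1 18:1  a_18=6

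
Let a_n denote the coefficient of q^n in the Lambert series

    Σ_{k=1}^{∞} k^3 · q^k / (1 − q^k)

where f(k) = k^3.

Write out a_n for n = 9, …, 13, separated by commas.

757, 1134, 1332, 2044, 2198

n=9: 9·1 3·3 1·9  f→[729+27+1]=757
[q^10] f(1)=1,f(2)=8,f(5)=125,f(10)=1000 ⇒ 1134
[q^11] f(11)=1331,f(1)=1 ⇒ 1332
d|12:{12,6,4,3,2,1}  Σf=1728+216+64+27+8+1=2044
d|13:{1,13}  Σf=1+2197=2198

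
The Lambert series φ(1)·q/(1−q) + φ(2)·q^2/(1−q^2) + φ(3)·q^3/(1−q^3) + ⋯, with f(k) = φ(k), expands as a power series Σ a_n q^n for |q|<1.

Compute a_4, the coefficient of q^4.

q^4  k|4↦φ(k): 4:2 2:1 1:1  a_4=4

a_4 = 4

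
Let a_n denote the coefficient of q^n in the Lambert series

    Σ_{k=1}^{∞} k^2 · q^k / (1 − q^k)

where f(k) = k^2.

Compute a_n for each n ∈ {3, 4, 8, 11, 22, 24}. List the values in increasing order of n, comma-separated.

q^3  k|3↦f(k): 3:9 1:1  a_3=10
d|4:{4,2,1}  Σf=16+4+1=21
[q^8] f(1)=1,f(2)=4,f(4)=16,f(8)=64 ⇒ 85
n=11: 11·1 1·11  f→[121+1]=122
q^22  k|22↦f(k): 1:1 2:4 11:121 22:484  a_22=610
[q^24] f(1)=1,f(2)=4,f(3)=9,f(4)=16,f(6)=36,f(8)=64,f(12)=144,f(24)=576 ⇒ 850

10, 21, 85, 122, 610, 850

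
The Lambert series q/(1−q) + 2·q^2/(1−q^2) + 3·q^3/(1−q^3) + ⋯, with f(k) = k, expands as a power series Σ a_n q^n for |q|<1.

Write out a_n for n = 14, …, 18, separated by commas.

q^14  k|14↦f(k): 14:14 7:7 2:2 1:1  a_14=24
n=15: 1·15 3·5 5·3 15·1  f→[1+3+5+15]=24
[q^16] f(16)=16,f(8)=8,f(4)=4,f(2)=2,f(1)=1 ⇒ 31
q^17  k|17↦f(k): 17:17 1:1  a_17=18
n=18: 18·1 9·2 6·3 3·6 2·9 1·18  f→[18+9+6+3+2+1]=39

24, 24, 31, 18, 39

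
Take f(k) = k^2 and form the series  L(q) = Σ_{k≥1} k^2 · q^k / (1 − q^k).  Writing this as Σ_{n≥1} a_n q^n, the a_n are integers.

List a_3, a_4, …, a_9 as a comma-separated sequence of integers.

d|3:{3,1}  Σf=9+1=10
[q^4] f(1)=1,f(2)=4,f(4)=16 ⇒ 21
[q^5] f(1)=1,f(5)=25 ⇒ 26
d|6:{6,3,2,1}  Σf=36+9+4+1=50
d|7:{7,1}  Σf=49+1=50
q^8  k|8↦f(k): 1:1 2:4 4:16 8:64  a_8=85
q^9  k|9↦f(k): 9:81 3:9 1:1  a_9=91

10, 21, 26, 50, 50, 85, 91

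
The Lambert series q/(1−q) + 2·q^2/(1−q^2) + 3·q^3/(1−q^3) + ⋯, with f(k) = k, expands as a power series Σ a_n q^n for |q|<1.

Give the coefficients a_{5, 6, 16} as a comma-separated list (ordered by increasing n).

6, 12, 31

q^5  k|5↦f(k): 5:5 1:1  a_5=6
[q^6] f(1)=1,f(2)=2,f(3)=3,f(6)=6 ⇒ 12
n=16: 16·1 8·2 4·4 2·8 1·16  f→[16+8+4+2+1]=31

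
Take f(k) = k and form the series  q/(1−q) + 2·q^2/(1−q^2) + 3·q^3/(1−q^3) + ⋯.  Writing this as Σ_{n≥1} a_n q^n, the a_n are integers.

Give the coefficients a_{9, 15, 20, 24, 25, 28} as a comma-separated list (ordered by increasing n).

13, 24, 42, 60, 31, 56

q^9  k|9↦f(k): 1:1 3:3 9:9  a_9=13
n=15: 1·15 3·5 5·3 15·1  f→[1+3+5+15]=24
[q^20] f(1)=1,f(2)=2,f(4)=4,f(5)=5,f(10)=10,f(20)=20 ⇒ 42
n=24: 24·1 12·2 8·3 6·4 4·6 3·8 2·12 1·24  f→[24+12+8+6+4+3+2+1]=60
d|25:{1,5,25}  Σf=1+5+25=31
[q^28] f(28)=28,f(14)=14,f(7)=7,f(4)=4,f(2)=2,f(1)=1 ⇒ 56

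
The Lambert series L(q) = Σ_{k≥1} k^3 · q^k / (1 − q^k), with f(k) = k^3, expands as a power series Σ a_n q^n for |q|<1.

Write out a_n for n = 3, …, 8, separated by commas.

[q^3] f(1)=1,f(3)=27 ⇒ 28
q^4  k|4↦f(k): 4:64 2:8 1:1  a_4=73
n=5: 5·1 1·5  f→[125+1]=126
[q^6] f(1)=1,f(2)=8,f(3)=27,f(6)=216 ⇒ 252
n=7: 7·1 1·7  f→[343+1]=344
n=8: 8·1 4·2 2·4 1·8  f→[512+64+8+1]=585

28, 73, 126, 252, 344, 585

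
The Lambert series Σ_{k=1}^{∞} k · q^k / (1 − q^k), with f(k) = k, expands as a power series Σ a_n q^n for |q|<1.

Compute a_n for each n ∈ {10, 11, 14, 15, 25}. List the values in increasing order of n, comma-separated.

18, 12, 24, 24, 31

q^10  k|10↦f(k): 1:1 2:2 5:5 10:10  a_10=18
d|11:{11,1}  Σf=11+1=12
q^14  k|14↦f(k): 1:1 2:2 7:7 14:14  a_14=24
q^15  k|15↦f(k): 1:1 3:3 5:5 15:15  a_15=24
q^25  k|25↦f(k): 25:25 5:5 1:1  a_25=31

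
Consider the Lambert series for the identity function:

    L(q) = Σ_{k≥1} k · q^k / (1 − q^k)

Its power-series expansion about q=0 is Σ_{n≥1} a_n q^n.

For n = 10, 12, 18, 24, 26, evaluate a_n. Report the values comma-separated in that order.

18, 28, 39, 60, 42

n=10: 10·1 5·2 2·5 1·10  f→[10+5+2+1]=18
[q^12] f(1)=1,f(2)=2,f(3)=3,f(4)=4,f(6)=6,f(12)=12 ⇒ 28
n=18: 18·1 9·2 6·3 3·6 2·9 1·18  f→[18+9+6+3+2+1]=39
n=24: 24·1 12·2 8·3 6·4 4·6 3·8 2·12 1·24  f→[24+12+8+6+4+3+2+1]=60
q^26  k|26↦f(k): 26:26 13:13 2:2 1:1  a_26=42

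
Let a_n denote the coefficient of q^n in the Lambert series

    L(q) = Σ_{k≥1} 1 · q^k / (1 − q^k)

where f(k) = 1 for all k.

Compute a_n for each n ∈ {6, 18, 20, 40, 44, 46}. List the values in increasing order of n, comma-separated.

d|6:{1,2,3,6}  Σf=1+1+1+1=4
n=18: 1·18 2·9 3·6 6·3 9·2 18·1  f→[1+1+1+1+1+1]=6
d|20:{20,10,5,4,2,1}  Σf=1+1+1+1+1+1=6
q^40  k|40↦f(k): 40:1 20:1 10:1 8:1 5:1 4:1 2:1 1:1  a_40=8
[q^44] f(1)=1,f(2)=1,f(4)=1,f(11)=1,f(22)=1,f(44)=1 ⇒ 6
d|46:{1,2,23,46}  Σf=1+1+1+1=4

4, 6, 6, 8, 6, 4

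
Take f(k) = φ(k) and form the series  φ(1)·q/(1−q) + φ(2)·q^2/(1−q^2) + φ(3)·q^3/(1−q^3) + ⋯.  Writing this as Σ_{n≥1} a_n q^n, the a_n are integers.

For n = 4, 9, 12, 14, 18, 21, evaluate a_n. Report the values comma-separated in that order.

d|4:{1,2,4}  Σφ=1+1+2=4
d|9:{9,3,1}  Σφ=6+2+1=9
d|12:{1,2,3,4,6,12}  Σφ=1+1+2+2+2+4=12
n=14: 1·14 2·7 7·2 14·1  φ→[1+1+6+6]=14
q^18  k|18↦φ(k): 18:6 9:6 6:2 3:2 2:1 1:1  a_18=18
n=21: 21·1 7·3 3·7 1·21  φ→[12+6+2+1]=21

4, 9, 12, 14, 18, 21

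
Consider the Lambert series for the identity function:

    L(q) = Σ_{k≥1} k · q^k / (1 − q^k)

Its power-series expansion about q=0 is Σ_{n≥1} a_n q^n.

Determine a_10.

d|10:{1,2,5,10}  Σf=1+2+5+10=18

a_10 = 18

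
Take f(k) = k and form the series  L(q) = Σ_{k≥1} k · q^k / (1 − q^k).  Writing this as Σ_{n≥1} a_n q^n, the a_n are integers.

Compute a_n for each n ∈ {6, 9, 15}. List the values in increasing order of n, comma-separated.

12, 13, 24

d|6:{1,2,3,6}  Σf=1+2+3+6=12
d|9:{9,3,1}  Σf=9+3+1=13
q^15  k|15↦f(k): 1:1 3:3 5:5 15:15  a_15=24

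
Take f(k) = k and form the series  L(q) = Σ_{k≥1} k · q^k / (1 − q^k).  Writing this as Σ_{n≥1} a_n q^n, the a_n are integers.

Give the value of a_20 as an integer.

a_20 = 42

q^20  k|20↦f(k): 1:1 2:2 4:4 5:5 10:10 20:20  a_20=42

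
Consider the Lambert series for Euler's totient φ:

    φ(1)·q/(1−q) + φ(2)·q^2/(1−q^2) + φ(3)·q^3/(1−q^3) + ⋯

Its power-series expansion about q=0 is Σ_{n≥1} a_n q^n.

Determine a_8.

[q^8] φ(8)=4,φ(4)=2,φ(2)=1,φ(1)=1 ⇒ 8

a_8 = 8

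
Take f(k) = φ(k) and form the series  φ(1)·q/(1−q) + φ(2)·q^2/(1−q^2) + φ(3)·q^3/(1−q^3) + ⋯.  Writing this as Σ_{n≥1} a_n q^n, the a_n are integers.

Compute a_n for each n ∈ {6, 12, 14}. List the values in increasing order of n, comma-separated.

d|6:{1,2,3,6}  Σφ=1+1+2+2=6
n=12: 1·12 2·6 3·4 4·3 6·2 12·1  φ→[1+1+2+2+2+4]=12
d|14:{1,2,7,14}  Σφ=1+1+6+6=14

6, 12, 14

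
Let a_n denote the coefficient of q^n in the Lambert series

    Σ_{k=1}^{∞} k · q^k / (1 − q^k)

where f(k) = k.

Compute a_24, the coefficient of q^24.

[q^24] f(24)=24,f(12)=12,f(8)=8,f(6)=6,f(4)=4,f(3)=3,f(2)=2,f(1)=1 ⇒ 60

a_24 = 60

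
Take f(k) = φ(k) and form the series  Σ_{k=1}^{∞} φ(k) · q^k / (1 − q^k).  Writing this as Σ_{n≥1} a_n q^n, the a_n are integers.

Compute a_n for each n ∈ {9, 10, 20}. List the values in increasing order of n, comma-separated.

n=9: 1·9 3·3 9·1  φ→[1+2+6]=9
d|10:{1,2,5,10}  Σφ=1+1+4+4=10
q^20  k|20↦φ(k): 1:1 2:1 4:2 5:4 10:4 20:8  a_20=20

9, 10, 20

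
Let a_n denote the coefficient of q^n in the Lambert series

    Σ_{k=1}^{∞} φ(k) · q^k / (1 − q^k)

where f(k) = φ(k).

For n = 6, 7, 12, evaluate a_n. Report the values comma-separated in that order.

n=6: 6·1 3·2 2·3 1·6  φ→[2+2+1+1]=6
n=7: 1·7 7·1  φ→[1+6]=7
[q^12] φ(1)=1,φ(2)=1,φ(3)=2,φ(4)=2,φ(6)=2,φ(12)=4 ⇒ 12

6, 7, 12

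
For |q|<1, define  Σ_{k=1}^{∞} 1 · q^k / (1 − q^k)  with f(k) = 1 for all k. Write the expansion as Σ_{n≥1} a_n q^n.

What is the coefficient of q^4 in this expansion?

a_4 = 3

d|4:{4,2,1}  Σf=1+1+1=3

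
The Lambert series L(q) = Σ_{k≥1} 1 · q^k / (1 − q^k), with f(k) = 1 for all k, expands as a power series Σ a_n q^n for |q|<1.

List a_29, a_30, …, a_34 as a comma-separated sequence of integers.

2, 8, 2, 6, 4, 4

q^29  k|29↦f(k): 29:1 1:1  a_29=2
[q^30] f(1)=1,f(2)=1,f(3)=1,f(5)=1,f(6)=1,f(10)=1,f(15)=1,f(30)=1 ⇒ 8
[q^31] f(1)=1,f(31)=1 ⇒ 2
[q^32] f(32)=1,f(16)=1,f(8)=1,f(4)=1,f(2)=1,f(1)=1 ⇒ 6
n=33: 1·33 3·11 11·3 33·1  f→[1+1+1+1]=4
[q^34] f(1)=1,f(2)=1,f(17)=1,f(34)=1 ⇒ 4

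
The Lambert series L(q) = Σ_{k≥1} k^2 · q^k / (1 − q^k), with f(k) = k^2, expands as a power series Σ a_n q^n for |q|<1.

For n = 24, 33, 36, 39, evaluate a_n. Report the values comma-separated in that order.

n=24: 24·1 12·2 8·3 6·4 4·6 3·8 2·12 1·24  f→[576+144+64+36+16+9+4+1]=850
n=33: 33·1 11·3 3·11 1·33  f→[1089+121+9+1]=1220
q^36  k|36↦f(k): 1:1 2:4 3:9 4:16 6:36 9:81 12:144 18:324 36:1296  a_36=1911
[q^39] f(1)=1,f(3)=9,f(13)=169,f(39)=1521 ⇒ 1700

850, 1220, 1911, 1700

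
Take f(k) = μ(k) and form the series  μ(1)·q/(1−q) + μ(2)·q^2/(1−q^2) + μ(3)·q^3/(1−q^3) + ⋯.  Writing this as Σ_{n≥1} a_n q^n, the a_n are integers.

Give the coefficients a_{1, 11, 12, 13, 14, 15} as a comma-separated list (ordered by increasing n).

d|1:{1}  Σμ=1=1
[q^11] μ(1)=1,μ(11)=-1 ⇒ 0
[q^12] μ(12)=0,μ(6)=1,μ(4)=0,μ(3)=-1,μ(2)=-1,μ(1)=1 ⇒ 0
[q^13] μ(13)=-1,μ(1)=1 ⇒ 0
n=14: 1·14 2·7 7·2 14·1  μ→[1+(-1)+(-1)+1]=0
d|15:{1,3,5,15}  Σμ=1+(-1)+(-1)+1=0

1, 0, 0, 0, 0, 0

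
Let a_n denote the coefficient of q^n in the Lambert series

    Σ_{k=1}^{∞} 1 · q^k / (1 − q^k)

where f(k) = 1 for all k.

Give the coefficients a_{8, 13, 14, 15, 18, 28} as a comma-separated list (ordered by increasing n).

4, 2, 4, 4, 6, 6

q^8  k|8↦f(k): 1:1 2:1 4:1 8:1  a_8=4
[q^13] f(1)=1,f(13)=1 ⇒ 2
n=14: 1·14 2·7 7·2 14·1  f→[1+1+1+1]=4
[q^15] f(15)=1,f(5)=1,f(3)=1,f(1)=1 ⇒ 4
[q^18] f(1)=1,f(2)=1,f(3)=1,f(6)=1,f(9)=1,f(18)=1 ⇒ 6
n=28: 1·28 2·14 4·7 7·4 14·2 28·1  f→[1+1+1+1+1+1]=6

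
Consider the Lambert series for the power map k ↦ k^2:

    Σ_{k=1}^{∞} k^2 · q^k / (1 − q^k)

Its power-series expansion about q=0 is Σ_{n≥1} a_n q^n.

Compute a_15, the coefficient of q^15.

a_15 = 260

n=15: 15·1 5·3 3·5 1·15  f→[225+25+9+1]=260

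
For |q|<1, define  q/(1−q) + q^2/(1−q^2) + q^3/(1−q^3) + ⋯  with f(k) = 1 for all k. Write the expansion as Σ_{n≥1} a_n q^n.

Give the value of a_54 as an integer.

d|54:{54,27,18,9,6,3,2,1}  Σf=1+1+1+1+1+1+1+1=8

a_54 = 8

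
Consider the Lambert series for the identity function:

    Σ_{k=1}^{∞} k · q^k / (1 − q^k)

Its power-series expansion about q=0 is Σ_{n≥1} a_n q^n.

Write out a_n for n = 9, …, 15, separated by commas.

13, 18, 12, 28, 14, 24, 24

[q^9] f(9)=9,f(3)=3,f(1)=1 ⇒ 13
n=10: 10·1 5·2 2·5 1·10  f→[10+5+2+1]=18
d|11:{11,1}  Σf=11+1=12
n=12: 1·12 2·6 3·4 4·3 6·2 12·1  f→[1+2+3+4+6+12]=28
q^13  k|13↦f(k): 1:1 13:13  a_13=14
q^14  k|14↦f(k): 1:1 2:2 7:7 14:14  a_14=24
d|15:{15,5,3,1}  Σf=15+5+3+1=24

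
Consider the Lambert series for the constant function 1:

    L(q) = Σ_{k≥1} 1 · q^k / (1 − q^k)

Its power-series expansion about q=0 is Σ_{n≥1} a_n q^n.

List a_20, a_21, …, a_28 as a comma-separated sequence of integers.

n=20: 1·20 2·10 4·5 5·4 10·2 20·1  f→[1+1+1+1+1+1]=6
d|21:{1,3,7,21}  Σf=1+1+1+1=4
[q^22] f(1)=1,f(2)=1,f(11)=1,f(22)=1 ⇒ 4
d|23:{23,1}  Σf=1+1=2
[q^24] f(1)=1,f(2)=1,f(3)=1,f(4)=1,f(6)=1,f(8)=1,f(12)=1,f(24)=1 ⇒ 8
n=25: 1·25 5·5 25·1  f→[1+1+1]=3
q^26  k|26↦f(k): 26:1 13:1 2:1 1:1  a_26=4
d|27:{1,3,9,27}  Σf=1+1+1+1=4
n=28: 1·28 2·14 4·7 7·4 14·2 28·1  f→[1+1+1+1+1+1]=6

6, 4, 4, 2, 8, 3, 4, 4, 6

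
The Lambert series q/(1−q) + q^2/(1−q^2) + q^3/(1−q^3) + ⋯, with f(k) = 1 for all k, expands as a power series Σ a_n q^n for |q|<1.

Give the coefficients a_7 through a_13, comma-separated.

2, 4, 3, 4, 2, 6, 2

q^7  k|7↦f(k): 1:1 7:1  a_7=2
[q^8] f(1)=1,f(2)=1,f(4)=1,f(8)=1 ⇒ 4
n=9: 1·9 3·3 9·1  f→[1+1+1]=3
n=10: 1·10 2·5 5·2 10·1  f→[1+1+1+1]=4
q^11  k|11↦f(k): 1:1 11:1  a_11=2
q^12  k|12↦f(k): 1:1 2:1 3:1 4:1 6:1 12:1  a_12=6
q^13  k|13↦f(k): 1:1 13:1  a_13=2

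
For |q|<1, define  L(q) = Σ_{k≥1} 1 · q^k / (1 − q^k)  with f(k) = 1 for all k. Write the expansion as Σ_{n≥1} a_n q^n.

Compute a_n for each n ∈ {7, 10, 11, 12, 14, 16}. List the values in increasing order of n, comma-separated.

2, 4, 2, 6, 4, 5

q^7  k|7↦f(k): 7:1 1:1  a_7=2
d|10:{1,2,5,10}  Σf=1+1+1+1=4
q^11  k|11↦f(k): 1:1 11:1  a_11=2
[q^12] f(1)=1,f(2)=1,f(3)=1,f(4)=1,f(6)=1,f(12)=1 ⇒ 6
q^14  k|14↦f(k): 14:1 7:1 2:1 1:1  a_14=4
d|16:{16,8,4,2,1}  Σf=1+1+1+1+1=5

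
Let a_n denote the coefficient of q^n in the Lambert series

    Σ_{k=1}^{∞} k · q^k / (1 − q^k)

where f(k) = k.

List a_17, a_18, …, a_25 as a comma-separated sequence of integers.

18, 39, 20, 42, 32, 36, 24, 60, 31

[q^17] f(1)=1,f(17)=17 ⇒ 18
q^18  k|18↦f(k): 1:1 2:2 3:3 6:6 9:9 18:18  a_18=39
q^19  k|19↦f(k): 1:1 19:19  a_19=20
[q^20] f(1)=1,f(2)=2,f(4)=4,f(5)=5,f(10)=10,f(20)=20 ⇒ 42
n=21: 21·1 7·3 3·7 1·21  f→[21+7+3+1]=32
[q^22] f(22)=22,f(11)=11,f(2)=2,f(1)=1 ⇒ 36
n=23: 1·23 23·1  f→[1+23]=24
d|24:{1,2,3,4,6,8,12,24}  Σf=1+2+3+4+6+8+12+24=60
q^25  k|25↦f(k): 1:1 5:5 25:25  a_25=31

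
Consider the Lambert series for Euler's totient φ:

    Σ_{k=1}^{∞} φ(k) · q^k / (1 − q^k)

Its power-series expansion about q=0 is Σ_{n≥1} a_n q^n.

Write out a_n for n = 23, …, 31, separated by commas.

d|23:{1,23}  Σφ=1+22=23
[q^24] φ(24)=8,φ(12)=4,φ(8)=4,φ(6)=2,φ(4)=2,φ(3)=2,φ(2)=1,φ(1)=1 ⇒ 24
n=25: 1·25 5·5 25·1  φ→[1+4+20]=25
n=26: 26·1 13·2 2·13 1·26  φ→[12+12+1+1]=26
d|27:{1,3,9,27}  Σφ=1+2+6+18=27
q^28  k|28↦φ(k): 1:1 2:1 4:2 7:6 14:6 28:12  a_28=28
[q^29] φ(29)=28,φ(1)=1 ⇒ 29
[q^30] φ(30)=8,φ(15)=8,φ(10)=4,φ(6)=2,φ(5)=4,φ(3)=2,φ(2)=1,φ(1)=1 ⇒ 30
d|31:{1,31}  Σφ=1+30=31

23, 24, 25, 26, 27, 28, 29, 30, 31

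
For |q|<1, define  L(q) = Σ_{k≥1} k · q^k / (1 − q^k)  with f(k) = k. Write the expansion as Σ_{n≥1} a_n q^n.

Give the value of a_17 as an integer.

a_17 = 18

[q^17] f(1)=1,f(17)=17 ⇒ 18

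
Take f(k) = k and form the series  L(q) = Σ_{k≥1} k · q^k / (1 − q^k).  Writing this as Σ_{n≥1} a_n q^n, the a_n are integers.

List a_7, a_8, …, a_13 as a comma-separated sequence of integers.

d|7:{1,7}  Σf=1+7=8
n=8: 1·8 2·4 4·2 8·1  f→[1+2+4+8]=15
q^9  k|9↦f(k): 1:1 3:3 9:9  a_9=13
[q^10] f(10)=10,f(5)=5,f(2)=2,f(1)=1 ⇒ 18
d|11:{11,1}  Σf=11+1=12
d|12:{12,6,4,3,2,1}  Σf=12+6+4+3+2+1=28
[q^13] f(1)=1,f(13)=13 ⇒ 14

8, 15, 13, 18, 12, 28, 14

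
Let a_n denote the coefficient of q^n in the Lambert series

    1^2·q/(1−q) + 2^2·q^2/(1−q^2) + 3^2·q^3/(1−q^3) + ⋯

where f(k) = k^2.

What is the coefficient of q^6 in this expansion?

[q^6] f(6)=36,f(3)=9,f(2)=4,f(1)=1 ⇒ 50

a_6 = 50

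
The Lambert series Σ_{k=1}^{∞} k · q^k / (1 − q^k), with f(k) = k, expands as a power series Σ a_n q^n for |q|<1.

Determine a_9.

q^9  k|9↦f(k): 9:9 3:3 1:1  a_9=13

a_9 = 13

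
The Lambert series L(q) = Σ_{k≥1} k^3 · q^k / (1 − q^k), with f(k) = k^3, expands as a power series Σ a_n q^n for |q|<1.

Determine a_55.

q^55  k|55↦f(k): 55:166375 11:1331 5:125 1:1  a_55=167832

a_55 = 167832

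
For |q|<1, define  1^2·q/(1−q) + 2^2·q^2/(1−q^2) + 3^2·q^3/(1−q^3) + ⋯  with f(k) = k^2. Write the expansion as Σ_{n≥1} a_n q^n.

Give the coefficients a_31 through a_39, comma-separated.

n=31: 1·31 31·1  f→[1+961]=962
[q^32] f(1)=1,f(2)=4,f(4)=16,f(8)=64,f(16)=256,f(32)=1024 ⇒ 1365
n=33: 1·33 3·11 11·3 33·1  f→[1+9+121+1089]=1220
d|34:{34,17,2,1}  Σf=1156+289+4+1=1450
[q^35] f(35)=1225,f(7)=49,f(5)=25,f(1)=1 ⇒ 1300
[q^36] f(1)=1,f(2)=4,f(3)=9,f(4)=16,f(6)=36,f(9)=81,f(12)=144,f(18)=324,f(36)=1296 ⇒ 1911
d|37:{1,37}  Σf=1+1369=1370
[q^38] f(1)=1,f(2)=4,f(19)=361,f(38)=1444 ⇒ 1810
n=39: 39·1 13·3 3·13 1·39  f→[1521+169+9+1]=1700

962, 1365, 1220, 1450, 1300, 1911, 1370, 1810, 1700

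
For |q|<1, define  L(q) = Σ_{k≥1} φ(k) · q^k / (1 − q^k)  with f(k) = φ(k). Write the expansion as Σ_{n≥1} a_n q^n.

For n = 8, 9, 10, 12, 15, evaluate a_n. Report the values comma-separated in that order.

d|8:{8,4,2,1}  Σφ=4+2+1+1=8
n=9: 1·9 3·3 9·1  φ→[1+2+6]=9
d|10:{10,5,2,1}  Σφ=4+4+1+1=10
n=12: 12·1 6·2 4·3 3·4 2·6 1·12  φ→[4+2+2+2+1+1]=12
[q^15] φ(1)=1,φ(3)=2,φ(5)=4,φ(15)=8 ⇒ 15

8, 9, 10, 12, 15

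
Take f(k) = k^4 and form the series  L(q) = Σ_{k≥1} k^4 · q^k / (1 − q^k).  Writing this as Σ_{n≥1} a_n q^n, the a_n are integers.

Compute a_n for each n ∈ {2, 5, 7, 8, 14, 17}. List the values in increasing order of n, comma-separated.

d|2:{2,1}  Σf=16+1=17
q^5  k|5↦f(k): 5:625 1:1  a_5=626
n=7: 1·7 7·1  f→[1+2401]=2402
d|8:{1,2,4,8}  Σf=1+16+256+4096=4369
d|14:{1,2,7,14}  Σf=1+16+2401+38416=40834
n=17: 1·17 17·1  f→[1+83521]=83522

17, 626, 2402, 4369, 40834, 83522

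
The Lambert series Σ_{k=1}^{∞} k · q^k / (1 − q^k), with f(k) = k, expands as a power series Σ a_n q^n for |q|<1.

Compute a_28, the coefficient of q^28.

a_28 = 56

q^28  k|28↦f(k): 1:1 2:2 4:4 7:7 14:14 28:28  a_28=56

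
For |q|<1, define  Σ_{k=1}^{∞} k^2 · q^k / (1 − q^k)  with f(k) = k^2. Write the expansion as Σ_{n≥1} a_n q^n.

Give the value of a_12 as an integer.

n=12: 1·12 2·6 3·4 4·3 6·2 12·1  f→[1+4+9+16+36+144]=210

a_12 = 210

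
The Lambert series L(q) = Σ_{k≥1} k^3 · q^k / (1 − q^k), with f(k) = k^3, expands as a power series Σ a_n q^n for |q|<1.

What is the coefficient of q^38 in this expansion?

[q^38] f(38)=54872,f(19)=6859,f(2)=8,f(1)=1 ⇒ 61740

a_38 = 61740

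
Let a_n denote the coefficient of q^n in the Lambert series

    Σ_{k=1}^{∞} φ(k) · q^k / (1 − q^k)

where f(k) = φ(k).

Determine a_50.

[q^50] φ(50)=20,φ(25)=20,φ(10)=4,φ(5)=4,φ(2)=1,φ(1)=1 ⇒ 50

a_50 = 50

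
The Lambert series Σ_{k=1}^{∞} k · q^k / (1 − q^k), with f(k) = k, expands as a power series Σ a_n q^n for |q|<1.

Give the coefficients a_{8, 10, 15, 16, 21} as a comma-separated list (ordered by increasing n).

15, 18, 24, 31, 32

q^8  k|8↦f(k): 1:1 2:2 4:4 8:8  a_8=15
d|10:{10,5,2,1}  Σf=10+5+2+1=18
d|15:{1,3,5,15}  Σf=1+3+5+15=24
d|16:{1,2,4,8,16}  Σf=1+2+4+8+16=31
d|21:{21,7,3,1}  Σf=21+7+3+1=32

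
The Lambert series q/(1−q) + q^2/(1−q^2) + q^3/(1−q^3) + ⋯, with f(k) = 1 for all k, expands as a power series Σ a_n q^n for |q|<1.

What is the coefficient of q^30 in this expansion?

n=30: 30·1 15·2 10·3 6·5 5·6 3·10 2·15 1·30  f→[1+1+1+1+1+1+1+1]=8

a_30 = 8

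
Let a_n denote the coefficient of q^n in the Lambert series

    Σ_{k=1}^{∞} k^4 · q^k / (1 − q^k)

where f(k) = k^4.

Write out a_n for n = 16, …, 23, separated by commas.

69905, 83522, 112931, 130322, 170898, 196964, 248914, 279842

d|16:{1,2,4,8,16}  Σf=1+16+256+4096+65536=69905
[q^17] f(17)=83521,f(1)=1 ⇒ 83522
d|18:{18,9,6,3,2,1}  Σf=104976+6561+1296+81+16+1=112931
[q^19] f(19)=130321,f(1)=1 ⇒ 130322
d|20:{20,10,5,4,2,1}  Σf=160000+10000+625+256+16+1=170898
n=21: 1·21 3·7 7·3 21·1  f→[1+81+2401+194481]=196964
[q^22] f(1)=1,f(2)=16,f(11)=14641,f(22)=234256 ⇒ 248914
d|23:{23,1}  Σf=279841+1=279842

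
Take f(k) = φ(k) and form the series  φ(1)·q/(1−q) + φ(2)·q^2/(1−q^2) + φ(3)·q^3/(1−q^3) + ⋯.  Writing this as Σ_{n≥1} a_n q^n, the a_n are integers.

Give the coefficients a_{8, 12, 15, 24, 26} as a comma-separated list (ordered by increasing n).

d|8:{8,4,2,1}  Σφ=4+2+1+1=8
[q^12] φ(1)=1,φ(2)=1,φ(3)=2,φ(4)=2,φ(6)=2,φ(12)=4 ⇒ 12
d|15:{1,3,5,15}  Σφ=1+2+4+8=15
q^24  k|24↦φ(k): 24:8 12:4 8:4 6:2 4:2 3:2 2:1 1:1  a_24=24
n=26: 26·1 13·2 2·13 1·26  φ→[12+12+1+1]=26

8, 12, 15, 24, 26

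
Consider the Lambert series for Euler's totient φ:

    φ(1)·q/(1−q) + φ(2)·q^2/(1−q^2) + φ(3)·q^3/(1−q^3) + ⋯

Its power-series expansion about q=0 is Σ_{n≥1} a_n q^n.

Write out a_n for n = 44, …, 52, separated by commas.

d|44:{1,2,4,11,22,44}  Σφ=1+1+2+10+10+20=44
n=45: 45·1 15·3 9·5 5·9 3·15 1·45  φ→[24+8+6+4+2+1]=45
n=46: 46·1 23·2 2·23 1·46  φ→[22+22+1+1]=46
q^47  k|47↦φ(k): 47:46 1:1  a_47=47
q^48  k|48↦φ(k): 1:1 2:1 3:2 4:2 6:2 8:4 12:4 16:8 24:8 48:16  a_48=48
q^49  k|49↦φ(k): 1:1 7:6 49:42  a_49=49
q^50  k|50↦φ(k): 1:1 2:1 5:4 10:4 25:20 50:20  a_50=50
q^51  k|51↦φ(k): 51:32 17:16 3:2 1:1  a_51=51
q^52  k|52↦φ(k): 1:1 2:1 4:2 13:12 26:12 52:24  a_52=52

44, 45, 46, 47, 48, 49, 50, 51, 52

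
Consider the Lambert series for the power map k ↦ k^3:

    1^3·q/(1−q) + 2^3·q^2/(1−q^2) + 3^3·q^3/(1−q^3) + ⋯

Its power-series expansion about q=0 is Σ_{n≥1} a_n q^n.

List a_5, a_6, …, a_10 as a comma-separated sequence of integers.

126, 252, 344, 585, 757, 1134

[q^5] f(1)=1,f(5)=125 ⇒ 126
q^6  k|6↦f(k): 1:1 2:8 3:27 6:216  a_6=252
q^7  k|7↦f(k): 1:1 7:343  a_7=344
n=8: 1·8 2·4 4·2 8·1  f→[1+8+64+512]=585
q^9  k|9↦f(k): 9:729 3:27 1:1  a_9=757
n=10: 10·1 5·2 2·5 1·10  f→[1000+125+8+1]=1134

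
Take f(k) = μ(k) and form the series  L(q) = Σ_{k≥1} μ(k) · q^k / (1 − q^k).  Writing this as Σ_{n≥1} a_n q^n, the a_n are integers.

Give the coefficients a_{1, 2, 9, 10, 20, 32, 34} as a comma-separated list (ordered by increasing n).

1, 0, 0, 0, 0, 0, 0

[q^1] μ(1)=1 ⇒ 1
[q^2] μ(2)=-1,μ(1)=1 ⇒ 0
q^9  k|9↦μ(k): 1:1 3:-1 9:0  a_9=0
d|10:{1,2,5,10}  Σμ=1+(-1)+(-1)+1=0
q^20  k|20↦μ(k): 1:1 2:-1 4:0 5:-1 10:1 20:0  a_20=0
[q^32] μ(1)=1,μ(2)=-1,μ(4)=0,μ(8)=0,μ(16)=0,μ(32)=0 ⇒ 0
q^34  k|34↦μ(k): 1:1 2:-1 17:-1 34:1  a_34=0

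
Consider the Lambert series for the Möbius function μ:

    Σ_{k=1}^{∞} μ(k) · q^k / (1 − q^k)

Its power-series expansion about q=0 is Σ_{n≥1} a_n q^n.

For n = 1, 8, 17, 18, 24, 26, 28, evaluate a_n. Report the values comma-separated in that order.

n=1: 1·1  μ→[1]=1
[q^8] μ(8)=0,μ(4)=0,μ(2)=-1,μ(1)=1 ⇒ 0
q^17  k|17↦μ(k): 17:-1 1:1  a_17=0
n=18: 1·18 2·9 3·6 6·3 9·2 18·1  μ→[1+(-1)+(-1)+1+0+0]=0
n=24: 24·1 12·2 8·3 6·4 4·6 3·8 2·12 1·24  μ→[0+0+0+1+0+(-1)+(-1)+1]=0
q^26  k|26↦μ(k): 1:1 2:-1 13:-1 26:1  a_26=0
d|28:{28,14,7,4,2,1}  Σμ=0+1+(-1)+0+(-1)+1=0

1, 0, 0, 0, 0, 0, 0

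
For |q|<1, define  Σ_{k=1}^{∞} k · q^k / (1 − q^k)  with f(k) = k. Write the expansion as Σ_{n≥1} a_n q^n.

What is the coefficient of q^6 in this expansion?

n=6: 6·1 3·2 2·3 1·6  f→[6+3+2+1]=12

a_6 = 12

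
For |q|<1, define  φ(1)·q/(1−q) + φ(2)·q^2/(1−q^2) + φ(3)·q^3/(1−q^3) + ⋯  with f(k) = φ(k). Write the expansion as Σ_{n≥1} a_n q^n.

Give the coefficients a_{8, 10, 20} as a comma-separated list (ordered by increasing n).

[q^8] φ(1)=1,φ(2)=1,φ(4)=2,φ(8)=4 ⇒ 8
q^10  k|10↦φ(k): 10:4 5:4 2:1 1:1  a_10=10
[q^20] φ(1)=1,φ(2)=1,φ(4)=2,φ(5)=4,φ(10)=4,φ(20)=8 ⇒ 20

8, 10, 20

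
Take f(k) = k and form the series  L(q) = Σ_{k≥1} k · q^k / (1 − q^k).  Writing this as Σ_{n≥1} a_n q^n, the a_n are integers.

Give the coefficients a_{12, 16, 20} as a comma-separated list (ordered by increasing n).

[q^12] f(1)=1,f(2)=2,f(3)=3,f(4)=4,f(6)=6,f(12)=12 ⇒ 28
d|16:{1,2,4,8,16}  Σf=1+2+4+8+16=31
d|20:{20,10,5,4,2,1}  Σf=20+10+5+4+2+1=42

28, 31, 42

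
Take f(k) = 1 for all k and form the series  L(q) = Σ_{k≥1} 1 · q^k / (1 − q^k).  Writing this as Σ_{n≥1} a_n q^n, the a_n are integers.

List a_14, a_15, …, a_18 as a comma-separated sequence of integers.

d|14:{14,7,2,1}  Σf=1+1+1+1=4
[q^15] f(15)=1,f(5)=1,f(3)=1,f(1)=1 ⇒ 4
q^16  k|16↦f(k): 1:1 2:1 4:1 8:1 16:1  a_16=5
q^17  k|17↦f(k): 1:1 17:1  a_17=2
d|18:{18,9,6,3,2,1}  Σf=1+1+1+1+1+1=6

4, 4, 5, 2, 6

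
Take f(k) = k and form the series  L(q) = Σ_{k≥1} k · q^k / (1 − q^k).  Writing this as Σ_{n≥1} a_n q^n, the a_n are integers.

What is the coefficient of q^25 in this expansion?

a_25 = 31

q^25  k|25↦f(k): 25:25 5:5 1:1  a_25=31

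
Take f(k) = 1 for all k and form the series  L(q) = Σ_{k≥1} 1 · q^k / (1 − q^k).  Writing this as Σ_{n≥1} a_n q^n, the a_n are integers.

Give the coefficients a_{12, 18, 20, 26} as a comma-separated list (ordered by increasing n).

6, 6, 6, 4

n=12: 12·1 6·2 4·3 3·4 2·6 1·12  f→[1+1+1+1+1+1]=6
[q^18] f(18)=1,f(9)=1,f(6)=1,f(3)=1,f(2)=1,f(1)=1 ⇒ 6
[q^20] f(1)=1,f(2)=1,f(4)=1,f(5)=1,f(10)=1,f(20)=1 ⇒ 6
d|26:{26,13,2,1}  Σf=1+1+1+1=4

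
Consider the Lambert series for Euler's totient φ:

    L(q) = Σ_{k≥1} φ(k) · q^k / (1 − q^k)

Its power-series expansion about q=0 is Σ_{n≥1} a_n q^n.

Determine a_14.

d|14:{14,7,2,1}  Σφ=6+6+1+1=14

a_14 = 14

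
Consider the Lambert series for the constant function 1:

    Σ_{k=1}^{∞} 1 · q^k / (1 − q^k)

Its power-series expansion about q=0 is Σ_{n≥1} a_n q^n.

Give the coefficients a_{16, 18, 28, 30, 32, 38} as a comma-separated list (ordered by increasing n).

5, 6, 6, 8, 6, 4

q^16  k|16↦f(k): 16:1 8:1 4:1 2:1 1:1  a_16=5
[q^18] f(18)=1,f(9)=1,f(6)=1,f(3)=1,f(2)=1,f(1)=1 ⇒ 6
q^28  k|28↦f(k): 28:1 14:1 7:1 4:1 2:1 1:1  a_28=6
q^30  k|30↦f(k): 30:1 15:1 10:1 6:1 5:1 3:1 2:1 1:1  a_30=8
q^32  k|32↦f(k): 1:1 2:1 4:1 8:1 16:1 32:1  a_32=6
q^38  k|38↦f(k): 1:1 2:1 19:1 38:1  a_38=4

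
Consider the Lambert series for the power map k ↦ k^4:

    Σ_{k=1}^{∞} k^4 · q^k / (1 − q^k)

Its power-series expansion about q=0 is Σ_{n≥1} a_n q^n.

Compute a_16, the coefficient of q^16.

a_16 = 69905

q^16  k|16↦f(k): 16:65536 8:4096 4:256 2:16 1:1  a_16=69905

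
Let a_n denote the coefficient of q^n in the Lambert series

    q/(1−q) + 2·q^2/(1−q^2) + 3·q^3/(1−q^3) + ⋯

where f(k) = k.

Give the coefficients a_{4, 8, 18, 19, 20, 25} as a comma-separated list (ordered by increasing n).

7, 15, 39, 20, 42, 31

d|4:{4,2,1}  Σf=4+2+1=7
[q^8] f(8)=8,f(4)=4,f(2)=2,f(1)=1 ⇒ 15
d|18:{1,2,3,6,9,18}  Σf=1+2+3+6+9+18=39
[q^19] f(19)=19,f(1)=1 ⇒ 20
n=20: 20·1 10·2 5·4 4·5 2·10 1·20  f→[20+10+5+4+2+1]=42
n=25: 1·25 5·5 25·1  f→[1+5+25]=31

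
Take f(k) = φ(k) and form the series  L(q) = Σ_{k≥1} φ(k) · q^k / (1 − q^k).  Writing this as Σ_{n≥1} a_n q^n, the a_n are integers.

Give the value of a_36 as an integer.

[q^36] φ(36)=12,φ(18)=6,φ(12)=4,φ(9)=6,φ(6)=2,φ(4)=2,φ(3)=2,φ(2)=1,φ(1)=1 ⇒ 36

a_36 = 36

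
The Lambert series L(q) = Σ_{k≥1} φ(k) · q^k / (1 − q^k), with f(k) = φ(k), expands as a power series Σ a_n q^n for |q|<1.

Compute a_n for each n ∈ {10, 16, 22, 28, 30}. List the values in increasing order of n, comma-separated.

d|10:{10,5,2,1}  Σφ=4+4+1+1=10
q^16  k|16↦φ(k): 1:1 2:1 4:2 8:4 16:8  a_16=16
q^22  k|22↦φ(k): 1:1 2:1 11:10 22:10  a_22=22
d|28:{1,2,4,7,14,28}  Σφ=1+1+2+6+6+12=28
q^30  k|30↦φ(k): 1:1 2:1 3:2 5:4 6:2 10:4 15:8 30:8  a_30=30

10, 16, 22, 28, 30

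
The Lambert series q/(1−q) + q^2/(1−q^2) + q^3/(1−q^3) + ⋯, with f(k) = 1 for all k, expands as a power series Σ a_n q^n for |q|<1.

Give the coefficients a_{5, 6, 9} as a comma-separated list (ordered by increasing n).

[q^5] f(1)=1,f(5)=1 ⇒ 2
n=6: 1·6 2·3 3·2 6·1  f→[1+1+1+1]=4
[q^9] f(1)=1,f(3)=1,f(9)=1 ⇒ 3

2, 4, 3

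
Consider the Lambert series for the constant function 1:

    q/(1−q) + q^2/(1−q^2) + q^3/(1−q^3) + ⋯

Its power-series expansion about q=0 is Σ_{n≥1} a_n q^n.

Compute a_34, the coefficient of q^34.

a_34 = 4

q^34  k|34↦f(k): 34:1 17:1 2:1 1:1  a_34=4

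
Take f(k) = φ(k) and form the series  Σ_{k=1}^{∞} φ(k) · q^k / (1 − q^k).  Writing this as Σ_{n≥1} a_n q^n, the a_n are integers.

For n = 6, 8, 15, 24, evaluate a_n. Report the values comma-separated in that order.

d|6:{1,2,3,6}  Σφ=1+1+2+2=6
n=8: 8·1 4·2 2·4 1·8  φ→[4+2+1+1]=8
n=15: 15·1 5·3 3·5 1·15  φ→[8+4+2+1]=15
[q^24] φ(1)=1,φ(2)=1,φ(3)=2,φ(4)=2,φ(6)=2,φ(8)=4,φ(12)=4,φ(24)=8 ⇒ 24

6, 8, 15, 24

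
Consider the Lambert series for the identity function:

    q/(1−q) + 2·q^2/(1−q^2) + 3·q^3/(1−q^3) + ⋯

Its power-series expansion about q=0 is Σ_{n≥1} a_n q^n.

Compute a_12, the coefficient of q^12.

a_12 = 28

n=12: 1·12 2·6 3·4 4·3 6·2 12·1  f→[1+2+3+4+6+12]=28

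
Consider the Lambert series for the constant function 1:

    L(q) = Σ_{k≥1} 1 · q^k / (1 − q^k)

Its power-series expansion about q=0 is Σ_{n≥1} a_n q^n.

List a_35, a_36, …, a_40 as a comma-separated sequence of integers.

4, 9, 2, 4, 4, 8

q^35  k|35↦f(k): 35:1 7:1 5:1 1:1  a_35=4
n=36: 36·1 18·2 12·3 9·4 6·6 4·9 3·12 2·18 1·36  f→[1+1+1+1+1+1+1+1+1]=9
[q^37] f(1)=1,f(37)=1 ⇒ 2
q^38  k|38↦f(k): 1:1 2:1 19:1 38:1  a_38=4
d|39:{1,3,13,39}  Σf=1+1+1+1=4
d|40:{40,20,10,8,5,4,2,1}  Σf=1+1+1+1+1+1+1+1=8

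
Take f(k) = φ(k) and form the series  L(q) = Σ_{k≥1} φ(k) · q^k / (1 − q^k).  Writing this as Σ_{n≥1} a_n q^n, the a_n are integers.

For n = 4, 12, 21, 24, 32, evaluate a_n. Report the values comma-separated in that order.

n=4: 4·1 2·2 1·4  φ→[2+1+1]=4
q^12  k|12↦φ(k): 1:1 2:1 3:2 4:2 6:2 12:4  a_12=12
q^21  k|21↦φ(k): 21:12 7:6 3:2 1:1  a_21=21
q^24  k|24↦φ(k): 24:8 12:4 8:4 6:2 4:2 3:2 2:1 1:1  a_24=24
n=32: 1·32 2·16 4·8 8·4 16·2 32·1  φ→[1+1+2+4+8+16]=32

4, 12, 21, 24, 32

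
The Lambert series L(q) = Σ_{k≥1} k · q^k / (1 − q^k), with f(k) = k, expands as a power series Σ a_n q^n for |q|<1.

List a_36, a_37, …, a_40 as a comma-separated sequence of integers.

91, 38, 60, 56, 90

[q^36] f(1)=1,f(2)=2,f(3)=3,f(4)=4,f(6)=6,f(9)=9,f(12)=12,f(18)=18,f(36)=36 ⇒ 91
d|37:{37,1}  Σf=37+1=38
n=38: 38·1 19·2 2·19 1·38  f→[38+19+2+1]=60
[q^39] f(1)=1,f(3)=3,f(13)=13,f(39)=39 ⇒ 56
q^40  k|40↦f(k): 40:40 20:20 10:10 8:8 5:5 4:4 2:2 1:1  a_40=90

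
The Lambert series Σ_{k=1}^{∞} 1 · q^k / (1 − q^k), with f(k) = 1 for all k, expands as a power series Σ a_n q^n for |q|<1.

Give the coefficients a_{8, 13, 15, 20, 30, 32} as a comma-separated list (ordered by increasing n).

n=8: 1·8 2·4 4·2 8·1  f→[1+1+1+1]=4
d|13:{13,1}  Σf=1+1=2
q^15  k|15↦f(k): 1:1 3:1 5:1 15:1  a_15=4
d|20:{20,10,5,4,2,1}  Σf=1+1+1+1+1+1=6
n=30: 1·30 2·15 3·10 5·6 6·5 10·3 15·2 30·1  f→[1+1+1+1+1+1+1+1]=8
q^32  k|32↦f(k): 1:1 2:1 4:1 8:1 16:1 32:1  a_32=6

4, 2, 4, 6, 8, 6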